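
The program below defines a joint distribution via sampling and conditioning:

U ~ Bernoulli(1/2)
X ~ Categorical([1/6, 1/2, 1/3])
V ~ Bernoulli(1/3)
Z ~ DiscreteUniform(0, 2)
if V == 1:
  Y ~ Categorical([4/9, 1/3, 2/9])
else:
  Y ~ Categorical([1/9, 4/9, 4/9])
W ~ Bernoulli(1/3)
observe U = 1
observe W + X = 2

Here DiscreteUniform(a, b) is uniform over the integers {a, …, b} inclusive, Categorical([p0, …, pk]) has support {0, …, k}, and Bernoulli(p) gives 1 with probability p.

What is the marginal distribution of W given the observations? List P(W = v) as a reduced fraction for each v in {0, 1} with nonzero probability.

P(W=0) = 4/7, P(W=1) = 3/7

Enumerate traces; 36 have nonzero weight after conditioning:
  (U=1, X=1, V=0, Z=0, Y=0, W=1) weight 1/486
  (U=1, X=1, V=0, Z=0, Y=1, W=1) weight 2/243
  (U=1, X=1, V=0, Z=0, Y=2, W=1) weight 2/243
  (U=1, X=1, V=0, Z=1, Y=0, W=1) weight 1/486
  (U=1, X=1, V=0, Z=1, Y=1, W=1) weight 2/243
  (U=1, X=1, V=0, Z=1, Y=2, W=1) weight 2/243
  (U=1, X=1, V=0, Z=2, Y=0, W=1) weight 1/486
  (U=1, X=1, V=0, Z=2, Y=1, W=1) weight 2/243
  (U=1, X=2, V=0, Z=0, Y=0, W=0) weight 2/729
  … 27 more
Group by W:
  weight(W=0) = 1/9
  weight(W=1) = 1/12
Total weight = 1/9 + 1/12 = 7/36
P(W=0 | obs) = 1/9 / 7/36 = 4/7
P(W=1 | obs) = 1/12 / 7/36 = 3/7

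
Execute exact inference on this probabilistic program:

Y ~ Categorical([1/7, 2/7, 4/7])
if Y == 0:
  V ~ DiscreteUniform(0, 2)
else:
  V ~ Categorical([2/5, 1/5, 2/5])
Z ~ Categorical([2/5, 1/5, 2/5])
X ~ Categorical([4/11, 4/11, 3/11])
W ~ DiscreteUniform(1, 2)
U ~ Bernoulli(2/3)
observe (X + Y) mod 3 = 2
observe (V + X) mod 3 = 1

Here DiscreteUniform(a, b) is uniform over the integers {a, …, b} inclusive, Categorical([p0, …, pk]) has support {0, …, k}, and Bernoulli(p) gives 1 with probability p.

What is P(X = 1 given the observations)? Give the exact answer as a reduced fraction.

P(X = 1 | obs) = 16/37

Enumerate traces; 36 have nonzero weight after conditioning:
  (Y=0, V=2, Z=0, X=2, W=1, U=0) weight 1/1155
  (Y=0, V=2, Z=0, X=2, W=1, U=1) weight 2/1155
  (Y=0, V=2, Z=0, X=2, W=2, U=0) weight 1/1155
  (Y=0, V=2, Z=0, X=2, W=2, U=1) weight 2/1155
  (Y=0, V=2, Z=1, X=2, W=1, U=0) weight 1/2310
  (Y=0, V=2, Z=1, X=2, W=1, U=1) weight 1/1155
  (Y=0, V=2, Z=1, X=2, W=2, U=0) weight 1/2310
  (Y=0, V=2, Z=1, X=2, W=2, U=1) weight 1/1155
  (Y=1, V=0, Z=0, X=1, W=1, U=0) weight 16/5775
  (Y=2, V=1, Z=0, X=0, W=1, U=0) weight 16/5775
  … 26 more
Group by X:
  weight(X=0) = 16/385
  weight(X=1) = 16/385
  weight(X=2) = 1/77
Total weight = 16/385 + 16/385 + 1/77 = 37/385
P(X=0 | obs) = 16/385 / 37/385 = 16/37
P(X=1 | obs) = 16/385 / 37/385 = 16/37
P(X=2 | obs) = 1/77 / 37/385 = 5/37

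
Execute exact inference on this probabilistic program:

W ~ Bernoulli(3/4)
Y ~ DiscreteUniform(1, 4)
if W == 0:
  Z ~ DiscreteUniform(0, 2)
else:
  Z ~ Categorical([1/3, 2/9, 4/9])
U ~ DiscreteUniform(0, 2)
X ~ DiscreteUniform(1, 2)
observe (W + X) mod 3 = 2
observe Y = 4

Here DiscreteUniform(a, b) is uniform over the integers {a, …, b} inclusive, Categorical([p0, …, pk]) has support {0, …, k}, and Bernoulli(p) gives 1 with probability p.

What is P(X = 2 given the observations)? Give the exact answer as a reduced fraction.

Enumerate traces; 18 have nonzero weight after conditioning:
  (W=0, Y=4, Z=0, U=0, X=2) weight 1/288
  (W=0, Y=4, Z=0, U=1, X=2) weight 1/288
  (W=0, Y=4, Z=0, U=2, X=2) weight 1/288
  (W=0, Y=4, Z=1, U=0, X=2) weight 1/288
  (W=0, Y=4, Z=1, U=1, X=2) weight 1/288
  (W=0, Y=4, Z=1, U=2, X=2) weight 1/288
  (W=0, Y=4, Z=2, U=0, X=2) weight 1/288
  (W=0, Y=4, Z=2, U=1, X=2) weight 1/288
  (W=1, Y=4, Z=0, U=0, X=1) weight 1/96
  … 9 more
Group by X:
  weight(X=1) = 3/32
  weight(X=2) = 1/32
Total weight = 3/32 + 1/32 = 1/8
P(X=1 | obs) = 3/32 / 1/8 = 3/4
P(X=2 | obs) = 1/32 / 1/8 = 1/4

P(X = 2 | obs) = 1/4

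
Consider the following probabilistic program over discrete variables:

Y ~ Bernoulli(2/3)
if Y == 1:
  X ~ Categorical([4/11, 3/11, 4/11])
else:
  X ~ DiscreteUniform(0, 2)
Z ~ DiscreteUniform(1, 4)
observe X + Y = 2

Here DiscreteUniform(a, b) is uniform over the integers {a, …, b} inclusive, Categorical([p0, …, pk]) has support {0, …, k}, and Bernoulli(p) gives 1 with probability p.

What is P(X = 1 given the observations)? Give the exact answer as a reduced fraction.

Enumerate traces; 8 have nonzero weight after conditioning:
  (Y=0, X=2, Z=1) weight 1/36
  (Y=0, X=2, Z=2) weight 1/36
  (Y=0, X=2, Z=3) weight 1/36
  (Y=0, X=2, Z=4) weight 1/36
  (Y=1, X=1, Z=1) weight 1/22
  (Y=1, X=1, Z=2) weight 1/22
  (Y=1, X=1, Z=3) weight 1/22
  (Y=1, X=1, Z=4) weight 1/22
Group by X:
  weight(X=1) = 2/11
  weight(X=2) = 1/9
Total weight = 2/11 + 1/9 = 29/99
P(X=1 | obs) = 2/11 / 29/99 = 18/29
P(X=2 | obs) = 1/9 / 29/99 = 11/29

P(X = 1 | obs) = 18/29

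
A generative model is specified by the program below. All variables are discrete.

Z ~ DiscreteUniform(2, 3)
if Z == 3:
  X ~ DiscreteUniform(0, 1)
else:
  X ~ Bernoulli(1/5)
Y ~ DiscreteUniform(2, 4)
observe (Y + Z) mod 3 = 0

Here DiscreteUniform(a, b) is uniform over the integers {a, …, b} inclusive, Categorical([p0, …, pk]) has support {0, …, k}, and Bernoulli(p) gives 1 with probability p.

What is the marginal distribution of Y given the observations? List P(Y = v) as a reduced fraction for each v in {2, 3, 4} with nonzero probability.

Enumerate traces; 4 have nonzero weight after conditioning:
  (Z=2, X=0, Y=4) weight 2/15
  (Z=2, X=1, Y=4) weight 1/30
  (Z=3, X=0, Y=3) weight 1/12
  (Z=3, X=1, Y=3) weight 1/12
Group by Y:
  weight(Y=3) = 1/6
  weight(Y=4) = 1/6
Total weight = 1/6 + 1/6 = 1/3
P(Y=3 | obs) = 1/6 / 1/3 = 1/2
P(Y=4 | obs) = 1/6 / 1/3 = 1/2

P(Y=3) = 1/2, P(Y=4) = 1/2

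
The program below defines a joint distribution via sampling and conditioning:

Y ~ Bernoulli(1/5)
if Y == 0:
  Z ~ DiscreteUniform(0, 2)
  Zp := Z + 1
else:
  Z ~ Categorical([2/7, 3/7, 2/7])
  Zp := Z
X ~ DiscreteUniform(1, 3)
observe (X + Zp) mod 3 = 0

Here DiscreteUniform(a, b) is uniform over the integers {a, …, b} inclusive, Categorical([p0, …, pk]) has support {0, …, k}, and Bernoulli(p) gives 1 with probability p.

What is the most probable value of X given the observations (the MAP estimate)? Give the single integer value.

Enumerate traces; 6 have nonzero weight after conditioning:
  (Y=0, Z=0, X=2) weight 4/45
  (Y=0, Z=1, X=1) weight 4/45
  (Y=0, Z=2, X=3) weight 4/45
  (Y=1, Z=0, X=3) weight 2/105
  (Y=1, Z=1, X=2) weight 1/35
  (Y=1, Z=2, X=1) weight 2/105
Group by X:
  weight(X=1) = 34/315
  weight(X=2) = 37/315
  weight(X=3) = 34/315
Total weight = 34/315 + 37/315 + 34/315 = 1/3
P(X=1 | obs) = 34/315 / 1/3 = 34/105
P(X=2 | obs) = 37/315 / 1/3 = 37/105
P(X=3 | obs) = 34/315 / 1/3 = 34/105
argmax = 2

argmax_v P(X = v | obs) = 2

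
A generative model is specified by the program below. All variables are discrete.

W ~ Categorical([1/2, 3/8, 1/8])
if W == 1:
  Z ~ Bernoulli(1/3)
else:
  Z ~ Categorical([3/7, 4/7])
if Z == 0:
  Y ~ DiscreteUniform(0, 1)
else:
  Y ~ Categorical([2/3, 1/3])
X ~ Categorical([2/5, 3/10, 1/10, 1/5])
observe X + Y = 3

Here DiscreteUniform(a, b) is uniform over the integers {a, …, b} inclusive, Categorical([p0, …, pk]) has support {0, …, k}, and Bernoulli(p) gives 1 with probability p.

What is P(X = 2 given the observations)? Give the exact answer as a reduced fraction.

Enumerate traces; 12 have nonzero weight after conditioning:
  (W=0, Z=0, Y=0, X=3) weight 3/140
  (W=0, Z=0, Y=1, X=2) weight 3/280
  (W=0, Z=1, Y=0, X=3) weight 4/105
  (W=0, Z=1, Y=1, X=2) weight 1/105
  (W=1, Z=0, Y=0, X=3) weight 1/40
  (W=1, Z=0, Y=1, X=2) weight 1/80
  (W=1, Z=1, Y=0, X=3) weight 1/60
  (W=1, Z=1, Y=1, X=2) weight 1/240
  … 4 more
Group by X:
  weight(X=2) = 47/1120
  weight(X=3) = 13/112
Total weight = 47/1120 + 13/112 = 177/1120
P(X=2 | obs) = 47/1120 / 177/1120 = 47/177
P(X=3 | obs) = 13/112 / 177/1120 = 130/177

P(X = 2 | obs) = 47/177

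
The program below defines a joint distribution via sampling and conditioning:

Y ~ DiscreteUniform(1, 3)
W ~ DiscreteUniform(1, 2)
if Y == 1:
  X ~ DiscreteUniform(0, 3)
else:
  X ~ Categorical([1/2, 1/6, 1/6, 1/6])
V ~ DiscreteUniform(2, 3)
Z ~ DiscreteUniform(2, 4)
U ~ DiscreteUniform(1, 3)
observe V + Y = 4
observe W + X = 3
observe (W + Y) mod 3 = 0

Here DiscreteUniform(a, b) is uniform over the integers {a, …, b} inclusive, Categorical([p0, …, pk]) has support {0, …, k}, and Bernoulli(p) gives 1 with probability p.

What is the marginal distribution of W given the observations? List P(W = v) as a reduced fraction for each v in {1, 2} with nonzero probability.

P(W=1) = 2/5, P(W=2) = 3/5

Enumerate traces; 18 have nonzero weight after conditioning:
  (Y=1, W=2, X=1, V=3, Z=2, U=1) weight 1/432
  (Y=1, W=2, X=1, V=3, Z=2, U=2) weight 1/432
  (Y=1, W=2, X=1, V=3, Z=2, U=3) weight 1/432
  (Y=1, W=2, X=1, V=3, Z=3, U=1) weight 1/432
  (Y=1, W=2, X=1, V=3, Z=3, U=2) weight 1/432
  (Y=1, W=2, X=1, V=3, Z=3, U=3) weight 1/432
  (Y=1, W=2, X=1, V=3, Z=4, U=1) weight 1/432
  (Y=1, W=2, X=1, V=3, Z=4, U=2) weight 1/432
  (Y=2, W=1, X=2, V=2, Z=2, U=1) weight 1/648
  … 9 more
Group by W:
  weight(W=1) = 1/72
  weight(W=2) = 1/48
Total weight = 1/72 + 1/48 = 5/144
P(W=1 | obs) = 1/72 / 5/144 = 2/5
P(W=2 | obs) = 1/48 / 5/144 = 3/5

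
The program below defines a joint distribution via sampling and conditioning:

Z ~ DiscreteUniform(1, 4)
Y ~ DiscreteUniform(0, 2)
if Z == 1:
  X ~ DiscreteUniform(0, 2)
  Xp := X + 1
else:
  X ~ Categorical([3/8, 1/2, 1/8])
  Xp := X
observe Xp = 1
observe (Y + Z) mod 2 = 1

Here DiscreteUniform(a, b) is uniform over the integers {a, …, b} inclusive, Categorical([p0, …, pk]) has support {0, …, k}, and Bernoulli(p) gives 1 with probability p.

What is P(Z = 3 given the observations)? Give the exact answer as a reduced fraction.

Enumerate traces; 6 have nonzero weight after conditioning:
  (Z=1, Y=0, X=0) weight 1/36
  (Z=1, Y=2, X=0) weight 1/36
  (Z=2, Y=1, X=1) weight 1/24
  (Z=3, Y=0, X=1) weight 1/24
  (Z=3, Y=2, X=1) weight 1/24
  (Z=4, Y=1, X=1) weight 1/24
Group by Z:
  weight(Z=1) = 1/18
  weight(Z=2) = 1/24
  weight(Z=3) = 1/12
  weight(Z=4) = 1/24
Total weight = 1/18 + 1/24 + 1/12 + 1/24 = 2/9
P(Z=1 | obs) = 1/18 / 2/9 = 1/4
P(Z=2 | obs) = 1/24 / 2/9 = 3/16
P(Z=3 | obs) = 1/12 / 2/9 = 3/8
P(Z=4 | obs) = 1/24 / 2/9 = 3/16

P(Z = 3 | obs) = 3/8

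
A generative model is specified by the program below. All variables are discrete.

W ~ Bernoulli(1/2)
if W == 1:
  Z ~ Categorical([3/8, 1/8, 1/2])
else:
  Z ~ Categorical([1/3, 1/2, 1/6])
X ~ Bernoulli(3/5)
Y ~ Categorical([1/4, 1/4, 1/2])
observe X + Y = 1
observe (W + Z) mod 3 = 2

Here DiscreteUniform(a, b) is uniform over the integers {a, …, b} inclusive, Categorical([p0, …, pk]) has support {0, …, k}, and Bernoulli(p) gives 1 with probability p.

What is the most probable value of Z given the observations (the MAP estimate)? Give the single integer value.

Enumerate traces; 4 have nonzero weight after conditioning:
  (W=0, Z=2, X=0, Y=1) weight 1/120
  (W=0, Z=2, X=1, Y=0) weight 1/80
  (W=1, Z=1, X=0, Y=1) weight 1/160
  (W=1, Z=1, X=1, Y=0) weight 3/320
Group by Z:
  weight(Z=1) = 1/64
  weight(Z=2) = 1/48
Total weight = 1/64 + 1/48 = 7/192
P(Z=1 | obs) = 1/64 / 7/192 = 3/7
P(Z=2 | obs) = 1/48 / 7/192 = 4/7
argmax = 2

argmax_v P(Z = v | obs) = 2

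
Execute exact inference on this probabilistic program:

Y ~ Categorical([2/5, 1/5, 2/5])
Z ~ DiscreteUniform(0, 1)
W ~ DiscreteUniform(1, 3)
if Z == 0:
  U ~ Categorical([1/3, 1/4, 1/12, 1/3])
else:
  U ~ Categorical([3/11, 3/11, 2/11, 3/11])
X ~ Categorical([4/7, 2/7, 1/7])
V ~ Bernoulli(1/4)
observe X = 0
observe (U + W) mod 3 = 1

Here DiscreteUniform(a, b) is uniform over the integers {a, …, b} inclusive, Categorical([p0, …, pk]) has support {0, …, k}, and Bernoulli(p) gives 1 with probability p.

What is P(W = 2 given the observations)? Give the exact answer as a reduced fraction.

Enumerate traces; 48 have nonzero weight after conditioning:
  (Y=0, Z=0, W=1, U=0, X=0, V=0) weight 1/105
  (Y=0, Z=0, W=1, U=0, X=0, V=1) weight 1/315
  (Y=0, Z=0, W=1, U=3, X=0, V=0) weight 1/105
  (Y=0, Z=0, W=1, U=3, X=0, V=1) weight 1/315
  (Y=0, Z=0, W=2, U=2, X=0, V=0) weight 1/420
  (Y=0, Z=0, W=2, U=2, X=0, V=1) weight 1/1260
  (Y=0, Z=0, W=3, U=1, X=0, V=0) weight 1/140
  (Y=0, Z=0, W=3, U=1, X=0, V=1) weight 1/420
  … 40 more
Group by W:
  weight(W=1) = 80/693
  weight(W=2) = 5/198
  weight(W=3) = 23/462
Total weight = 80/693 + 5/198 + 23/462 = 4/21
P(W=1 | obs) = 80/693 / 4/21 = 20/33
P(W=2 | obs) = 5/198 / 4/21 = 35/264
P(W=3 | obs) = 23/462 / 4/21 = 23/88

P(W = 2 | obs) = 35/264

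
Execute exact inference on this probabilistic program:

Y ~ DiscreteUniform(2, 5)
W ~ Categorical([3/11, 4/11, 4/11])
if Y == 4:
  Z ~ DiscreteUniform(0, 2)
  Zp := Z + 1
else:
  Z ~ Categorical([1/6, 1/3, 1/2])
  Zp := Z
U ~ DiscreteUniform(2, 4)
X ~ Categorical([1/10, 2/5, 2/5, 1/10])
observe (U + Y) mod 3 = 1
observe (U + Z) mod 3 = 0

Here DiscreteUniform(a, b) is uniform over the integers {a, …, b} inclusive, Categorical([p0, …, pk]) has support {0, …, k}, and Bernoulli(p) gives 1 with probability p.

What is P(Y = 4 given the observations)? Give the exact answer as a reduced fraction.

Enumerate traces; 48 have nonzero weight after conditioning:
  (Y=2, W=0, Z=1, U=2, X=0) weight 1/1320
  (Y=2, W=0, Z=1, U=2, X=1) weight 1/330
  (Y=2, W=0, Z=1, U=2, X=2) weight 1/330
  (Y=2, W=0, Z=1, U=2, X=3) weight 1/1320
  (Y=2, W=1, Z=1, U=2, X=0) weight 1/990
  (Y=2, W=1, Z=1, U=2, X=1) weight 2/495
  (Y=2, W=1, Z=1, U=2, X=2) weight 2/495
  (Y=2, W=1, Z=1, U=2, X=3) weight 1/990
  (Y=3, W=0, Z=2, U=4, X=0) weight 1/880
  (Y=4, W=0, Z=0, U=3, X=0) weight 1/1320
  … 38 more
Group by Y:
  weight(Y=2) = 1/36
  weight(Y=3) = 1/24
  weight(Y=4) = 1/36
  weight(Y=5) = 1/36
Total weight = 1/36 + 1/24 + 1/36 + 1/36 = 1/8
P(Y=2 | obs) = 1/36 / 1/8 = 2/9
P(Y=3 | obs) = 1/24 / 1/8 = 1/3
P(Y=4 | obs) = 1/36 / 1/8 = 2/9
P(Y=5 | obs) = 1/36 / 1/8 = 2/9

P(Y = 4 | obs) = 2/9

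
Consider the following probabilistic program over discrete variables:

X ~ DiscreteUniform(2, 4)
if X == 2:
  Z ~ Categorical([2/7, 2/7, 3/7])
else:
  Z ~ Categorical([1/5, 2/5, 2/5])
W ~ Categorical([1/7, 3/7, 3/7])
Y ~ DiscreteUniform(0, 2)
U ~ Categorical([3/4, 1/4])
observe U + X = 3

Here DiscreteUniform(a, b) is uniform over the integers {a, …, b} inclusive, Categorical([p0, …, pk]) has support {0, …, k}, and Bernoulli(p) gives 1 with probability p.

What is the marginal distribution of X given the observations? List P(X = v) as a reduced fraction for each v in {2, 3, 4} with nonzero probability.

Enumerate traces; 54 have nonzero weight after conditioning:
  (X=2, Z=0, W=0, Y=0, U=1) weight 1/882
  (X=2, Z=0, W=0, Y=1, U=1) weight 1/882
  (X=2, Z=0, W=0, Y=2, U=1) weight 1/882
  (X=2, Z=0, W=1, Y=0, U=1) weight 1/294
  (X=2, Z=0, W=1, Y=1, U=1) weight 1/294
  (X=2, Z=0, W=1, Y=2, U=1) weight 1/294
  (X=2, Z=0, W=2, Y=0, U=1) weight 1/294
  (X=2, Z=0, W=2, Y=1, U=1) weight 1/294
  (X=3, Z=0, W=0, Y=0, U=0) weight 1/420
  … 45 more
Group by X:
  weight(X=2) = 1/12
  weight(X=3) = 1/4
Total weight = 1/12 + 1/4 = 1/3
P(X=2 | obs) = 1/12 / 1/3 = 1/4
P(X=3 | obs) = 1/4 / 1/3 = 3/4

P(X=2) = 1/4, P(X=3) = 3/4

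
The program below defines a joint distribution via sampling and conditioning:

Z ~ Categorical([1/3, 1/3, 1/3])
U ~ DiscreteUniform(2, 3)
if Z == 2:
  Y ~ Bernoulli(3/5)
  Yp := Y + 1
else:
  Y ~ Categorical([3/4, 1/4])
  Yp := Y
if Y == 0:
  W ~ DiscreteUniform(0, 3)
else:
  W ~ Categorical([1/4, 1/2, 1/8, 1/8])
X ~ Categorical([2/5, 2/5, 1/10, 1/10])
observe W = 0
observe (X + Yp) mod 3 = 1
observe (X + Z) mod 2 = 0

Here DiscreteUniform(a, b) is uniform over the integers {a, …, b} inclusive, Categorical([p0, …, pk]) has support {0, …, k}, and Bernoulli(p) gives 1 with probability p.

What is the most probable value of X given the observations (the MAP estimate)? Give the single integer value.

Enumerate traces; 10 have nonzero weight after conditioning:
  (Z=0, U=2, Y=1, W=0, X=0) weight 1/240
  (Z=0, U=3, Y=1, W=0, X=0) weight 1/240
  (Z=1, U=2, Y=0, W=0, X=1) weight 1/80
  (Z=1, U=2, Y=1, W=0, X=3) weight 1/960
  (Z=1, U=3, Y=0, W=0, X=1) weight 1/80
  (Z=1, U=3, Y=1, W=0, X=3) weight 1/960
  (Z=2, U=2, Y=0, W=0, X=0) weight 1/150
  (Z=2, U=2, Y=1, W=0, X=2) weight 1/400
  … 2 more
Group by X:
  weight(X=0) = 13/600
  weight(X=1) = 1/40
  weight(X=2) = 1/200
  weight(X=3) = 1/480
Total weight = 13/600 + 1/40 + 1/200 + 1/480 = 43/800
P(X=0 | obs) = 13/600 / 43/800 = 52/129
P(X=1 | obs) = 1/40 / 43/800 = 20/43
P(X=2 | obs) = 1/200 / 43/800 = 4/43
P(X=3 | obs) = 1/480 / 43/800 = 5/129
argmax = 1

argmax_v P(X = v | obs) = 1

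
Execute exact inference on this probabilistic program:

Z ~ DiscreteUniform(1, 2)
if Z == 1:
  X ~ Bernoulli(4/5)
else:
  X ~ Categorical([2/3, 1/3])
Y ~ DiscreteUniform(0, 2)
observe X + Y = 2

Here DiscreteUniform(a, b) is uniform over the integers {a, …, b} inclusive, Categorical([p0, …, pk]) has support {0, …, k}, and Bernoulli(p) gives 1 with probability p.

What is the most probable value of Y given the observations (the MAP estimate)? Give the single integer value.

Enumerate traces; 4 have nonzero weight after conditioning:
  (Z=1, X=0, Y=2) weight 1/30
  (Z=1, X=1, Y=1) weight 2/15
  (Z=2, X=0, Y=2) weight 1/9
  (Z=2, X=1, Y=1) weight 1/18
Group by Y:
  weight(Y=1) = 17/90
  weight(Y=2) = 13/90
Total weight = 17/90 + 13/90 = 1/3
P(Y=1 | obs) = 17/90 / 1/3 = 17/30
P(Y=2 | obs) = 13/90 / 1/3 = 13/30
argmax = 1

argmax_v P(Y = v | obs) = 1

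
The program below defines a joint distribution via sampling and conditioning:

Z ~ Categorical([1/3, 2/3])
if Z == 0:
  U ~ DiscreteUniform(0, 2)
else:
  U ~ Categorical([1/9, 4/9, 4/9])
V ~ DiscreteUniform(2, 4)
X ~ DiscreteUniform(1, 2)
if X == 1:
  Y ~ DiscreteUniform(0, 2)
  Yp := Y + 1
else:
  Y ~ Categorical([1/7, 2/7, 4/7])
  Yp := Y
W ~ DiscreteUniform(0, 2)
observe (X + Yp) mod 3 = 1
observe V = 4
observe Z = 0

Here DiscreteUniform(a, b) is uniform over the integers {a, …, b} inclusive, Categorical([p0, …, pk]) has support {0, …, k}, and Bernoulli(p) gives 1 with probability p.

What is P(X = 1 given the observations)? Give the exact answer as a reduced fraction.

P(X = 1 | obs) = 7/19

Enumerate traces; 18 have nonzero weight after conditioning:
  (Z=0, U=0, V=4, X=1, Y=2, W=0) weight 1/486
  (Z=0, U=0, V=4, X=1, Y=2, W=1) weight 1/486
  (Z=0, U=0, V=4, X=1, Y=2, W=2) weight 1/486
  (Z=0, U=0, V=4, X=2, Y=2, W=0) weight 2/567
  (Z=0, U=0, V=4, X=2, Y=2, W=1) weight 2/567
  (Z=0, U=0, V=4, X=2, Y=2, W=2) weight 2/567
  (Z=0, U=1, V=4, X=1, Y=2, W=0) weight 1/486
  (Z=0, U=1, V=4, X=1, Y=2, W=1) weight 1/486
  … 10 more
Group by X:
  weight(X=1) = 1/54
  weight(X=2) = 2/63
Total weight = 1/54 + 2/63 = 19/378
P(X=1 | obs) = 1/54 / 19/378 = 7/19
P(X=2 | obs) = 2/63 / 19/378 = 12/19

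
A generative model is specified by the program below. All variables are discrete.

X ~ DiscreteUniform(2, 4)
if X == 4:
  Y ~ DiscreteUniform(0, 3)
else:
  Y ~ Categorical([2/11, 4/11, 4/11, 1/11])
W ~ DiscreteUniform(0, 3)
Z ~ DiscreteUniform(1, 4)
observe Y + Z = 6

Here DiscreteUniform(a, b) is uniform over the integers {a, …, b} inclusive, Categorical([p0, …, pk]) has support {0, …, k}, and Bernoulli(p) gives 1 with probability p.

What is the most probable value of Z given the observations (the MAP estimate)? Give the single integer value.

argmax_v P(Z = v | obs) = 4

Enumerate traces; 24 have nonzero weight after conditioning:
  (X=2, Y=2, W=0, Z=4) weight 1/132
  (X=2, Y=2, W=1, Z=4) weight 1/132
  (X=2, Y=2, W=2, Z=4) weight 1/132
  (X=2, Y=2, W=3, Z=4) weight 1/132
  (X=2, Y=3, W=0, Z=3) weight 1/528
  (X=2, Y=3, W=1, Z=3) weight 1/528
  (X=2, Y=3, W=2, Z=3) weight 1/528
  (X=2, Y=3, W=3, Z=3) weight 1/528
  … 16 more
Group by Z:
  weight(Z=3) = 19/528
  weight(Z=4) = 43/528
Total weight = 19/528 + 43/528 = 31/264
P(Z=3 | obs) = 19/528 / 31/264 = 19/62
P(Z=4 | obs) = 43/528 / 31/264 = 43/62
argmax = 4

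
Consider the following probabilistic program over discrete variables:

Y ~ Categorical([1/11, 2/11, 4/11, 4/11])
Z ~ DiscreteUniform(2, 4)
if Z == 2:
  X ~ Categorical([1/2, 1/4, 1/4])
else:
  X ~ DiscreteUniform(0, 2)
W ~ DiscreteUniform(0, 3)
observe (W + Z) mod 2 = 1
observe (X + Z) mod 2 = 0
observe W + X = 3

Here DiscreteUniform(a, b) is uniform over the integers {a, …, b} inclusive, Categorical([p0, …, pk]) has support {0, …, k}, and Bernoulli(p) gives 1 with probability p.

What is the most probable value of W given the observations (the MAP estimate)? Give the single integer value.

Enumerate traces; 20 have nonzero weight after conditioning:
  (Y=0, Z=2, X=0, W=3) weight 1/264
  (Y=0, Z=2, X=2, W=1) weight 1/528
  (Y=0, Z=3, X=1, W=2) weight 1/396
  (Y=0, Z=4, X=0, W=3) weight 1/396
  (Y=0, Z=4, X=2, W=1) weight 1/396
  (Y=1, Z=2, X=0, W=3) weight 1/132
  (Y=1, Z=2, X=2, W=1) weight 1/264
  (Y=1, Z=3, X=1, W=2) weight 1/198
  … 12 more
Group by W:
  weight(W=1) = 7/144
  weight(W=2) = 1/36
  weight(W=3) = 5/72
Total weight = 7/144 + 1/36 + 5/72 = 7/48
P(W=1 | obs) = 7/144 / 7/48 = 1/3
P(W=2 | obs) = 1/36 / 7/48 = 4/21
P(W=3 | obs) = 5/72 / 7/48 = 10/21
argmax = 3

argmax_v P(W = v | obs) = 3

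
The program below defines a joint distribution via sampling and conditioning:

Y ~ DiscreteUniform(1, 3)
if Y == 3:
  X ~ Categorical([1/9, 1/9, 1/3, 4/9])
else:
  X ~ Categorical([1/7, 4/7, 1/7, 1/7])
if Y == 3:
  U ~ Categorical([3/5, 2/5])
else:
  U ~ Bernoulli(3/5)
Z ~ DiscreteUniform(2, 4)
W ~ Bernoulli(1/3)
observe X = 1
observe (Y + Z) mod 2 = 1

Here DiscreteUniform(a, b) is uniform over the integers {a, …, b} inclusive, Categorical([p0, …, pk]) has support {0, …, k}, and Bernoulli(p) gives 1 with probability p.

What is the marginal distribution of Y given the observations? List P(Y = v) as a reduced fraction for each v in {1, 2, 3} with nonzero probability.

Enumerate traces; 20 have nonzero weight after conditioning:
  (Y=1, X=1, U=0, Z=2, W=0) weight 16/945
  (Y=1, X=1, U=0, Z=2, W=1) weight 8/945
  (Y=1, X=1, U=0, Z=4, W=0) weight 16/945
  (Y=1, X=1, U=0, Z=4, W=1) weight 8/945
  (Y=1, X=1, U=1, Z=2, W=0) weight 8/315
  (Y=1, X=1, U=1, Z=2, W=1) weight 4/315
  (Y=1, X=1, U=1, Z=4, W=0) weight 8/315
  (Y=1, X=1, U=1, Z=4, W=1) weight 4/315
  (Y=2, X=1, U=0, Z=3, W=0) weight 16/945
  (Y=3, X=1, U=0, Z=2, W=0) weight 2/405
  … 10 more
Group by Y:
  weight(Y=1) = 8/63
  weight(Y=2) = 4/63
  weight(Y=3) = 2/81
Total weight = 8/63 + 4/63 + 2/81 = 122/567
P(Y=1 | obs) = 8/63 / 122/567 = 36/61
P(Y=2 | obs) = 4/63 / 122/567 = 18/61
P(Y=3 | obs) = 2/81 / 122/567 = 7/61

P(Y=1) = 36/61, P(Y=2) = 18/61, P(Y=3) = 7/61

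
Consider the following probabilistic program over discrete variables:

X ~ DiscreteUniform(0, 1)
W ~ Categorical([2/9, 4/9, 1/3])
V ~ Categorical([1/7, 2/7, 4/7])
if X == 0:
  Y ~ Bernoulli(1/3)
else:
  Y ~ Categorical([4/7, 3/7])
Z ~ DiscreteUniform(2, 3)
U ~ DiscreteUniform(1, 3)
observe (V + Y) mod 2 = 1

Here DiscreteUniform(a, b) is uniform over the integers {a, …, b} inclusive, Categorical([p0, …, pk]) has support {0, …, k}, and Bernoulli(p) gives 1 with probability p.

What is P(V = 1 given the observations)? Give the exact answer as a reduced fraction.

Enumerate traces; 108 have nonzero weight after conditioning:
  (X=0, W=0, V=0, Y=1, Z=2, U=1) weight 1/1134
  (X=0, W=0, V=0, Y=1, Z=2, U=2) weight 1/1134
  (X=0, W=0, V=0, Y=1, Z=2, U=3) weight 1/1134
  (X=0, W=0, V=0, Y=1, Z=3, U=1) weight 1/1134
  (X=0, W=0, V=0, Y=1, Z=3, U=2) weight 1/1134
  (X=0, W=0, V=0, Y=1, Z=3, U=3) weight 1/1134
  (X=0, W=0, V=1, Y=0, Z=2, U=1) weight 2/567
  (X=0, W=0, V=1, Y=0, Z=2, U=2) weight 2/567
  (X=0, W=0, V=2, Y=1, Z=2, U=1) weight 2/567
  … 99 more
Group by V:
  weight(V=0) = 8/147
  weight(V=1) = 26/147
  weight(V=2) = 32/147
Total weight = 8/147 + 26/147 + 32/147 = 22/49
P(V=0 | obs) = 8/147 / 22/49 = 4/33
P(V=1 | obs) = 26/147 / 22/49 = 13/33
P(V=2 | obs) = 32/147 / 22/49 = 16/33

P(V = 1 | obs) = 13/33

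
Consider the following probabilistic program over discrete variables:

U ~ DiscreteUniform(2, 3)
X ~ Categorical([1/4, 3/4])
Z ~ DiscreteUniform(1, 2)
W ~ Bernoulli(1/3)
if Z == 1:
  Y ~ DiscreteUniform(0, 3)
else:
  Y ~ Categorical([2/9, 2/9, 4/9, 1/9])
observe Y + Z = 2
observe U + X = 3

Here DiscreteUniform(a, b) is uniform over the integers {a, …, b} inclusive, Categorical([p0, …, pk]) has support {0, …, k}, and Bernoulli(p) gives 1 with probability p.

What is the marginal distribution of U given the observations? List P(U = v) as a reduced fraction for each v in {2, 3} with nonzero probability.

P(U=2) = 3/4, P(U=3) = 1/4

Enumerate traces; 8 have nonzero weight after conditioning:
  (U=2, X=1, Z=1, W=0, Y=1) weight 1/32
  (U=2, X=1, Z=1, W=1, Y=1) weight 1/64
  (U=2, X=1, Z=2, W=0, Y=0) weight 1/36
  (U=2, X=1, Z=2, W=1, Y=0) weight 1/72
  (U=3, X=0, Z=1, W=0, Y=1) weight 1/96
  (U=3, X=0, Z=1, W=1, Y=1) weight 1/192
  (U=3, X=0, Z=2, W=0, Y=0) weight 1/108
  (U=3, X=0, Z=2, W=1, Y=0) weight 1/216
Group by U:
  weight(U=2) = 17/192
  weight(U=3) = 17/576
Total weight = 17/192 + 17/576 = 17/144
P(U=2 | obs) = 17/192 / 17/144 = 3/4
P(U=3 | obs) = 17/576 / 17/144 = 1/4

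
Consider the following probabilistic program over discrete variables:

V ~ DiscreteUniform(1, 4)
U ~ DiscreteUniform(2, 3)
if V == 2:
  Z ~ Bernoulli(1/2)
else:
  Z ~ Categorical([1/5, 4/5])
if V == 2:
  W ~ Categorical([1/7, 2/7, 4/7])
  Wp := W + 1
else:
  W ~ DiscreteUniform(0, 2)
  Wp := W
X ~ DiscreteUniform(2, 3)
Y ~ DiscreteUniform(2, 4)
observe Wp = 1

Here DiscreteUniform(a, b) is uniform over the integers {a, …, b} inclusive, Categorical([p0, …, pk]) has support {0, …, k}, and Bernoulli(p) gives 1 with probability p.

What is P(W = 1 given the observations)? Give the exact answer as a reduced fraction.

Enumerate traces; 96 have nonzero weight after conditioning:
  (V=1, U=2, Z=0, W=1, X=2, Y=2) weight 1/720
  (V=1, U=2, Z=0, W=1, X=2, Y=3) weight 1/720
  (V=1, U=2, Z=0, W=1, X=2, Y=4) weight 1/720
  (V=1, U=2, Z=0, W=1, X=3, Y=2) weight 1/720
  (V=1, U=2, Z=0, W=1, X=3, Y=3) weight 1/720
  (V=1, U=2, Z=0, W=1, X=3, Y=4) weight 1/720
  (V=1, U=2, Z=1, W=1, X=2, Y=2) weight 1/180
  (V=1, U=2, Z=1, W=1, X=2, Y=3) weight 1/180
  (V=2, U=2, Z=0, W=0, X=2, Y=2) weight 1/672
  … 87 more
Group by W:
  weight(W=0) = 1/28
  weight(W=1) = 1/4
Total weight = 1/28 + 1/4 = 2/7
P(W=0 | obs) = 1/28 / 2/7 = 1/8
P(W=1 | obs) = 1/4 / 2/7 = 7/8

P(W = 1 | obs) = 7/8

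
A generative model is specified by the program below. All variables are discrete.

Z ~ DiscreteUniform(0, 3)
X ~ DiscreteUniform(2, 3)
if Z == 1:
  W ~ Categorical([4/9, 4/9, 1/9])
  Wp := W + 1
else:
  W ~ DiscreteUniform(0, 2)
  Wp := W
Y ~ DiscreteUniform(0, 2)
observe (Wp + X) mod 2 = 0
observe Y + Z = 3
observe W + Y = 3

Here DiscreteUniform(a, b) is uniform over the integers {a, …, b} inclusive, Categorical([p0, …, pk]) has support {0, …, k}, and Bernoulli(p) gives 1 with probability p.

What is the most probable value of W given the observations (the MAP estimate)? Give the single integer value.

argmax_v P(W = v | obs) = 1

Enumerate traces; 2 have nonzero weight after conditioning:
  (Z=1, X=2, W=1, Y=2) weight 1/54
  (Z=2, X=2, W=2, Y=1) weight 1/72
Group by W:
  weight(W=1) = 1/54
  weight(W=2) = 1/72
Total weight = 1/54 + 1/72 = 7/216
P(W=1 | obs) = 1/54 / 7/216 = 4/7
P(W=2 | obs) = 1/72 / 7/216 = 3/7
argmax = 1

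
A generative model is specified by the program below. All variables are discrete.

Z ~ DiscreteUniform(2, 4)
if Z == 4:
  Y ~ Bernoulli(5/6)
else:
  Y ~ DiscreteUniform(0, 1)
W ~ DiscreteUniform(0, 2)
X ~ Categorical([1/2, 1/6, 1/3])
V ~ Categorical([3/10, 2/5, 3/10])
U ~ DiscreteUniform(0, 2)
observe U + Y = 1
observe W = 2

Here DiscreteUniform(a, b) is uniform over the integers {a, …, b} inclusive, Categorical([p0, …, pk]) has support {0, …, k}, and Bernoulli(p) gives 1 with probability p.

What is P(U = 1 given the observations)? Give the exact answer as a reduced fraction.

P(U = 1 | obs) = 7/18

Enumerate traces; 54 have nonzero weight after conditioning:
  (Z=2, Y=0, W=2, X=0, V=0, U=1) weight 1/360
  (Z=2, Y=0, W=2, X=0, V=1, U=1) weight 1/270
  (Z=2, Y=0, W=2, X=0, V=2, U=1) weight 1/360
  (Z=2, Y=0, W=2, X=1, V=0, U=1) weight 1/1080
  (Z=2, Y=0, W=2, X=1, V=1, U=1) weight 1/810
  (Z=2, Y=0, W=2, X=1, V=2, U=1) weight 1/1080
  (Z=2, Y=0, W=2, X=2, V=0, U=1) weight 1/540
  (Z=2, Y=0, W=2, X=2, V=1, U=1) weight 1/405
  (Z=2, Y=1, W=2, X=0, V=0, U=0) weight 1/360
  … 45 more
Group by U:
  weight(U=0) = 11/162
  weight(U=1) = 7/162
Total weight = 11/162 + 7/162 = 1/9
P(U=0 | obs) = 11/162 / 1/9 = 11/18
P(U=1 | obs) = 7/162 / 1/9 = 7/18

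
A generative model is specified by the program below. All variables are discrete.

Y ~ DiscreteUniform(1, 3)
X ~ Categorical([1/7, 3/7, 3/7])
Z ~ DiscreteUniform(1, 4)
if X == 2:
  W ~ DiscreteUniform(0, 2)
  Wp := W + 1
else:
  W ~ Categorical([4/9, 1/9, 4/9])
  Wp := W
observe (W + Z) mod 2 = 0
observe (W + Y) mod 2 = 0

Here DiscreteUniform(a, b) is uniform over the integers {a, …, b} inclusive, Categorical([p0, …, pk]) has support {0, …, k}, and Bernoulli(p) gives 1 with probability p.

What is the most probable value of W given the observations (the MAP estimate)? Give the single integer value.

Enumerate traces; 24 have nonzero weight after conditioning:
  (Y=1, X=0, Z=1, W=1) weight 1/756
  (Y=1, X=0, Z=3, W=1) weight 1/756
  (Y=1, X=1, Z=1, W=1) weight 1/252
  (Y=1, X=1, Z=3, W=1) weight 1/252
  (Y=1, X=2, Z=1, W=1) weight 1/84
  (Y=1, X=2, Z=3, W=1) weight 1/84
  (Y=2, X=0, Z=2, W=0) weight 1/189
  (Y=2, X=0, Z=2, W=2) weight 1/189
  … 16 more
Group by W:
  weight(W=0) = 25/378
  weight(W=1) = 13/189
  weight(W=2) = 25/378
Total weight = 25/378 + 13/189 + 25/378 = 38/189
P(W=0 | obs) = 25/378 / 38/189 = 25/76
P(W=1 | obs) = 13/189 / 38/189 = 13/38
P(W=2 | obs) = 25/378 / 38/189 = 25/76
argmax = 1

argmax_v P(W = v | obs) = 1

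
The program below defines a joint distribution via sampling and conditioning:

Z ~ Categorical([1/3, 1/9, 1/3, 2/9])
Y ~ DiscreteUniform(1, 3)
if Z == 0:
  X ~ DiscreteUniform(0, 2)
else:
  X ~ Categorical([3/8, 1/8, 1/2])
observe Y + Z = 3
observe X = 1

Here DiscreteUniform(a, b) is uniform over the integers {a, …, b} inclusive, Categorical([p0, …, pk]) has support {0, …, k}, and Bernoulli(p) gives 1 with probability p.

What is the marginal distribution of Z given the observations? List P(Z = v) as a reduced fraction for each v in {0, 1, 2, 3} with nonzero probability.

P(Z=0) = 2/3, P(Z=1) = 1/12, P(Z=2) = 1/4

Enumerate traces; 3 have nonzero weight after conditioning:
  (Z=0, Y=3, X=1) weight 1/27
  (Z=1, Y=2, X=1) weight 1/216
  (Z=2, Y=1, X=1) weight 1/72
Group by Z:
  weight(Z=0) = 1/27
  weight(Z=1) = 1/216
  weight(Z=2) = 1/72
Total weight = 1/27 + 1/216 + 1/72 = 1/18
P(Z=0 | obs) = 1/27 / 1/18 = 2/3
P(Z=1 | obs) = 1/216 / 1/18 = 1/12
P(Z=2 | obs) = 1/72 / 1/18 = 1/4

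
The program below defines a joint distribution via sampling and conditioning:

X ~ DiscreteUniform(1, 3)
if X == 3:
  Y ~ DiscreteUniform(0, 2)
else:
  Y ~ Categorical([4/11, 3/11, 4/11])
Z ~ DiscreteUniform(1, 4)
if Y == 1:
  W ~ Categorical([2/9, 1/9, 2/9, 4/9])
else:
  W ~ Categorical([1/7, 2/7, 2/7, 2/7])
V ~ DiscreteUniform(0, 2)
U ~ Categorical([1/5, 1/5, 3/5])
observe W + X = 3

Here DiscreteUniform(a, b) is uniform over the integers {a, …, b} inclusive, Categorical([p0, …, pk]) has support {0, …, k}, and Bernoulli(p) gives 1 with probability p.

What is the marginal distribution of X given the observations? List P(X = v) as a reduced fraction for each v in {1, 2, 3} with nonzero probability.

Enumerate traces; 324 have nonzero weight after conditioning:
  (X=1, Y=0, Z=1, W=2, V=0, U=0) weight 2/3465
  (X=1, Y=0, Z=1, W=2, V=0, U=1) weight 2/3465
  (X=1, Y=0, Z=1, W=2, V=0, U=2) weight 2/1155
  (X=1, Y=0, Z=1, W=2, V=1, U=0) weight 2/3465
  (X=1, Y=0, Z=1, W=2, V=1, U=1) weight 2/3465
  (X=1, Y=0, Z=1, W=2, V=1, U=2) weight 2/1155
  (X=1, Y=0, Z=1, W=2, V=2, U=0) weight 2/3465
  (X=1, Y=0, Z=1, W=2, V=2, U=1) weight 2/3465
  (X=2, Y=0, Z=1, W=1, V=0, U=0) weight 2/3465
  (X=3, Y=0, Z=1, W=0, V=0, U=0) weight 1/3780
  … 314 more
Group by X:
  weight(X=1) = 62/693
  weight(X=2) = 5/63
  weight(X=3) = 32/567
Total weight = 62/693 + 5/63 + 32/567 = 1405/6237
P(X=1 | obs) = 62/693 / 1405/6237 = 558/1405
P(X=2 | obs) = 5/63 / 1405/6237 = 99/281
P(X=3 | obs) = 32/567 / 1405/6237 = 352/1405

P(X=1) = 558/1405, P(X=2) = 99/281, P(X=3) = 352/1405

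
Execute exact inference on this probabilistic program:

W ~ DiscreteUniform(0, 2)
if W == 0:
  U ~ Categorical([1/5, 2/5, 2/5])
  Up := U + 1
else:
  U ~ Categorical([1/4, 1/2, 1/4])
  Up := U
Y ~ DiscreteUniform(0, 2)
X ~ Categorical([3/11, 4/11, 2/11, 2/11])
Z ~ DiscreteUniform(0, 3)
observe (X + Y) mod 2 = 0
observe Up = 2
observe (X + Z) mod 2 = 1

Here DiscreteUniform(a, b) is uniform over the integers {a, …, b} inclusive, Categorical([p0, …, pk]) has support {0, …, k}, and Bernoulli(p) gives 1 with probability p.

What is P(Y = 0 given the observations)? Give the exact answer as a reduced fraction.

P(Y = 0 | obs) = 5/16

Enumerate traces; 36 have nonzero weight after conditioning:
  (W=0, U=1, Y=0, X=0, Z=1) weight 1/330
  (W=0, U=1, Y=0, X=0, Z=3) weight 1/330
  (W=0, U=1, Y=0, X=2, Z=1) weight 1/495
  (W=0, U=1, Y=0, X=2, Z=3) weight 1/495
  (W=0, U=1, Y=1, X=1, Z=0) weight 2/495
  (W=0, U=1, Y=1, X=1, Z=2) weight 2/495
  (W=0, U=1, Y=1, X=3, Z=0) weight 1/495
  (W=0, U=1, Y=1, X=3, Z=2) weight 1/495
  (W=0, U=1, Y=2, X=0, Z=1) weight 1/330
  … 27 more
Group by Y:
  weight(Y=0) = 1/44
  weight(Y=1) = 3/110
  weight(Y=2) = 1/44
Total weight = 1/44 + 3/110 + 1/44 = 4/55
P(Y=0 | obs) = 1/44 / 4/55 = 5/16
P(Y=1 | obs) = 3/110 / 4/55 = 3/8
P(Y=2 | obs) = 1/44 / 4/55 = 5/16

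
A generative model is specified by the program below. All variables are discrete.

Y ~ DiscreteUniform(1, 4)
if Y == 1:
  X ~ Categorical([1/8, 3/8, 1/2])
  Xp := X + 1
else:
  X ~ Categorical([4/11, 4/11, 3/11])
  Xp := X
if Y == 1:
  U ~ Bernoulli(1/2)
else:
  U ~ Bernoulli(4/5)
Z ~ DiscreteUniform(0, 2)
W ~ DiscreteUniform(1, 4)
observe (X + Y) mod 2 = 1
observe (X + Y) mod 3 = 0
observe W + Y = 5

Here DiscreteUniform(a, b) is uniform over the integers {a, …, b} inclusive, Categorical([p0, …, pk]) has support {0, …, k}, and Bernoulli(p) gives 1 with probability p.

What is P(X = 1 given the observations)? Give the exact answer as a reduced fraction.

P(X = 1 | obs) = 8/27

Enumerate traces; 18 have nonzero weight after conditioning:
  (Y=1, X=2, U=0, Z=0, W=4) weight 1/192
  (Y=1, X=2, U=0, Z=1, W=4) weight 1/192
  (Y=1, X=2, U=0, Z=2, W=4) weight 1/192
  (Y=1, X=2, U=1, Z=0, W=4) weight 1/192
  (Y=1, X=2, U=1, Z=1, W=4) weight 1/192
  (Y=1, X=2, U=1, Z=2, W=4) weight 1/192
  (Y=2, X=1, U=0, Z=0, W=3) weight 1/660
  (Y=2, X=1, U=0, Z=1, W=3) weight 1/660
  (Y=3, X=0, U=0, Z=0, W=2) weight 1/660
  … 9 more
Group by X:
  weight(X=0) = 1/44
  weight(X=1) = 1/44
  weight(X=2) = 1/32
Total weight = 1/44 + 1/44 + 1/32 = 27/352
P(X=0 | obs) = 1/44 / 27/352 = 8/27
P(X=1 | obs) = 1/44 / 27/352 = 8/27
P(X=2 | obs) = 1/32 / 27/352 = 11/27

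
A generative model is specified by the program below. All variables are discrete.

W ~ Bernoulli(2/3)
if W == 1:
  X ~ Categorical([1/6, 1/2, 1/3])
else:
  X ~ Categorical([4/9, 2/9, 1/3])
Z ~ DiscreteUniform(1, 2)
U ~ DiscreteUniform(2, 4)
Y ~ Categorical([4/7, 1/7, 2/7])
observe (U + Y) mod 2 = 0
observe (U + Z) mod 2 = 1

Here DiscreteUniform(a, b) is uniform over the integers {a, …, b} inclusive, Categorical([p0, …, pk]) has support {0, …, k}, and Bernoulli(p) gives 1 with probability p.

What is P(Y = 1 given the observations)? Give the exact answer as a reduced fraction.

Enumerate traces; 30 have nonzero weight after conditioning:
  (W=0, X=0, Z=1, U=2, Y=0) weight 8/567
  (W=0, X=0, Z=1, U=2, Y=2) weight 4/567
  (W=0, X=0, Z=1, U=4, Y=0) weight 8/567
  (W=0, X=0, Z=1, U=4, Y=2) weight 4/567
  (W=0, X=0, Z=2, U=3, Y=1) weight 2/567
  (W=0, X=1, Z=1, U=2, Y=0) weight 4/567
  (W=0, X=1, Z=1, U=2, Y=2) weight 2/567
  (W=0, X=1, Z=1, U=4, Y=0) weight 4/567
  … 22 more
Group by Y:
  weight(Y=0) = 4/21
  weight(Y=1) = 1/42
  weight(Y=2) = 2/21
Total weight = 4/21 + 1/42 + 2/21 = 13/42
P(Y=0 | obs) = 4/21 / 13/42 = 8/13
P(Y=1 | obs) = 1/42 / 13/42 = 1/13
P(Y=2 | obs) = 2/21 / 13/42 = 4/13

P(Y = 1 | obs) = 1/13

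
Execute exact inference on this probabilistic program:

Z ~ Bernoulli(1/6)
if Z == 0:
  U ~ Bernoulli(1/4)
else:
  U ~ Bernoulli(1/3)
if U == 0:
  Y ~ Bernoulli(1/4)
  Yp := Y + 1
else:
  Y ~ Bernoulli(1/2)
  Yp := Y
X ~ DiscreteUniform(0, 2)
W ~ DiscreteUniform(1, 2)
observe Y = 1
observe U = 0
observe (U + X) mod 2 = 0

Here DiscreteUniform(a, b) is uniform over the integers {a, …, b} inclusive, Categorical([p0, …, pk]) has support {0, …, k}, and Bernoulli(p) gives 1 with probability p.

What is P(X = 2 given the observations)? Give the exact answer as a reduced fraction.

Enumerate traces; 8 have nonzero weight after conditioning:
  (Z=0, U=0, Y=1, X=0, W=1) weight 5/192
  (Z=0, U=0, Y=1, X=0, W=2) weight 5/192
  (Z=0, U=0, Y=1, X=2, W=1) weight 5/192
  (Z=0, U=0, Y=1, X=2, W=2) weight 5/192
  (Z=1, U=0, Y=1, X=0, W=1) weight 1/216
  (Z=1, U=0, Y=1, X=0, W=2) weight 1/216
  (Z=1, U=0, Y=1, X=2, W=1) weight 1/216
  (Z=1, U=0, Y=1, X=2, W=2) weight 1/216
Group by X:
  weight(X=0) = 53/864
  weight(X=2) = 53/864
Total weight = 53/864 + 53/864 = 53/432
P(X=0 | obs) = 53/864 / 53/432 = 1/2
P(X=2 | obs) = 53/864 / 53/432 = 1/2

P(X = 2 | obs) = 1/2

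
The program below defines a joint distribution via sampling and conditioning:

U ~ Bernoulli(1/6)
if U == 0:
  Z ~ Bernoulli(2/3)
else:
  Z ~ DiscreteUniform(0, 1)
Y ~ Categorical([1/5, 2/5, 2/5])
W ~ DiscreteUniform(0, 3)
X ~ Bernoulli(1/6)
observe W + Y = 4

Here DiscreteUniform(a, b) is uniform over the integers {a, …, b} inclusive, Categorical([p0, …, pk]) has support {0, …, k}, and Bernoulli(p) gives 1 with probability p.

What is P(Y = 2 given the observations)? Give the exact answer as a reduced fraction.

P(Y = 2 | obs) = 1/2

Enumerate traces; 16 have nonzero weight after conditioning:
  (U=0, Z=0, Y=1, W=3, X=0) weight 5/216
  (U=0, Z=0, Y=1, W=3, X=1) weight 1/216
  (U=0, Z=0, Y=2, W=2, X=0) weight 5/216
  (U=0, Z=0, Y=2, W=2, X=1) weight 1/216
  (U=0, Z=1, Y=1, W=3, X=0) weight 5/108
  (U=0, Z=1, Y=1, W=3, X=1) weight 1/108
  (U=0, Z=1, Y=2, W=2, X=0) weight 5/108
  (U=0, Z=1, Y=2, W=2, X=1) weight 1/108
  … 8 more
Group by Y:
  weight(Y=1) = 1/10
  weight(Y=2) = 1/10
Total weight = 1/10 + 1/10 = 1/5
P(Y=1 | obs) = 1/10 / 1/5 = 1/2
P(Y=2 | obs) = 1/10 / 1/5 = 1/2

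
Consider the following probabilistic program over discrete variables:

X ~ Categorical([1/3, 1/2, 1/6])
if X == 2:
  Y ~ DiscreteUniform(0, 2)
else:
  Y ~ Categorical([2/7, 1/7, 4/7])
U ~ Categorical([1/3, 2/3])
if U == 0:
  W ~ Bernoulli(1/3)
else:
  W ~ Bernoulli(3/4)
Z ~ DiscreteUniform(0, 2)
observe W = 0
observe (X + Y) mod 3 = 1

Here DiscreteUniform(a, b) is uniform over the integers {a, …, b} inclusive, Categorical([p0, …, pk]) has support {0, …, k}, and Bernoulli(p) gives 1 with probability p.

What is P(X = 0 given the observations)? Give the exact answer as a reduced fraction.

P(X = 0 | obs) = 6/31

Enumerate traces; 18 have nonzero weight after conditioning:
  (X=0, Y=1, U=0, W=0, Z=0) weight 2/567
  (X=0, Y=1, U=0, W=0, Z=1) weight 2/567
  (X=0, Y=1, U=0, W=0, Z=2) weight 2/567
  (X=0, Y=1, U=1, W=0, Z=0) weight 1/378
  (X=0, Y=1, U=1, W=0, Z=1) weight 1/378
  (X=0, Y=1, U=1, W=0, Z=2) weight 1/378
  (X=1, Y=0, U=0, W=0, Z=0) weight 2/189
  (X=1, Y=0, U=0, W=0, Z=1) weight 2/189
  (X=2, Y=2, U=0, W=0, Z=0) weight 1/243
  … 9 more
Group by X:
  weight(X=0) = 1/54
  weight(X=1) = 1/18
  weight(X=2) = 7/324
Total weight = 1/54 + 1/18 + 7/324 = 31/324
P(X=0 | obs) = 1/54 / 31/324 = 6/31
P(X=1 | obs) = 1/18 / 31/324 = 18/31
P(X=2 | obs) = 7/324 / 31/324 = 7/31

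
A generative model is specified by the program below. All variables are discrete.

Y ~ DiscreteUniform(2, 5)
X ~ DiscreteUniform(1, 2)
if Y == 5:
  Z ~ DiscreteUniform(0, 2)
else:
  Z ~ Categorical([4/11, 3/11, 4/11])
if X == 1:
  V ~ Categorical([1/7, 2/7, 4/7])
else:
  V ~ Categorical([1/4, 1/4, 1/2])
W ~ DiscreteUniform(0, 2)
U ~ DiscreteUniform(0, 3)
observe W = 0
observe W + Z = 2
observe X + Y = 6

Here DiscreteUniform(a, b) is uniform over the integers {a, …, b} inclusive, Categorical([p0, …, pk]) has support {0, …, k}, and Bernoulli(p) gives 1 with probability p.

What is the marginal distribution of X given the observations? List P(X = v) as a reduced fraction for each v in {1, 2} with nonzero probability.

P(X=1) = 11/23, P(X=2) = 12/23

Enumerate traces; 24 have nonzero weight after conditioning:
  (Y=4, X=2, Z=2, V=0, W=0, U=0) weight 1/1056
  (Y=4, X=2, Z=2, V=0, W=0, U=1) weight 1/1056
  (Y=4, X=2, Z=2, V=0, W=0, U=2) weight 1/1056
  (Y=4, X=2, Z=2, V=0, W=0, U=3) weight 1/1056
  (Y=4, X=2, Z=2, V=1, W=0, U=0) weight 1/1056
  (Y=4, X=2, Z=2, V=1, W=0, U=1) weight 1/1056
  (Y=4, X=2, Z=2, V=1, W=0, U=2) weight 1/1056
  (Y=4, X=2, Z=2, V=1, W=0, U=3) weight 1/1056
  (Y=5, X=1, Z=2, V=0, W=0, U=0) weight 1/2016
  … 15 more
Group by X:
  weight(X=1) = 1/72
  weight(X=2) = 1/66
Total weight = 1/72 + 1/66 = 23/792
P(X=1 | obs) = 1/72 / 23/792 = 11/23
P(X=2 | obs) = 1/66 / 23/792 = 12/23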